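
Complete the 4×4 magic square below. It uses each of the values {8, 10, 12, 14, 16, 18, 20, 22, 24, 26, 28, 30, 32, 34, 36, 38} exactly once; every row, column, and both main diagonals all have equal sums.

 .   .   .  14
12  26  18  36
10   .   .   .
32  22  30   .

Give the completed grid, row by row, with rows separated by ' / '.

The 16 entries sum to 368, so each line sums to 368/4 = 92.
From row 4, 92 − (32 + 22 + 30) gives (4,4) = 8.
From column 1, 92 − (12 + 10 + 32) gives (1,1) = 38.
Column 4: 14 + 36 + 8 + ? = 92, so (3,4) = 34.
Main diagonal must total 92; the given cells sum to 72, so (3,3) = 20.
Anti-diagonal needs 92; the known cells sum to 64, so (3,2) = 28.
Column 2: 26 + 28 + 22 + ? = 92, so (1,2) = 16.
Column 3 must total 92; the given cells sum to 68, so (1,3) = 24.

38 16 24 14 / 12 26 18 36 / 10 28 20 34 / 32 22 30 8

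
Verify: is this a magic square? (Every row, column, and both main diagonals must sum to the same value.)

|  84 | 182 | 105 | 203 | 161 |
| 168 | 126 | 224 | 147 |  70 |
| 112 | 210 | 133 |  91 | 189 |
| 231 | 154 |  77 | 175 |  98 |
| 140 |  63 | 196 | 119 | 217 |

Yes

Row 1: 84 + 182 + 105 + 203 + 161 = 735.
Row 2: 168 + 126 + 224 + 147 + 70 = 735.
Row 3: 112 + 210 + 133 + 91 + 189 = 735.
Row 4: 231 + 154 + 77 + 175 + 98 = 735.
Row 5: 140 + 63 + 196 + 119 + 217 = 735.
Column 1: 84 + 168 + 112 + 231 + 140 = 735.
Column 2: 182 + 126 + 210 + 154 + 63 = 735.
Column 3: 105 + 224 + 133 + 77 + 196 = 735.
Column 4: 203 + 147 + 91 + 175 + 119 = 735.
Column 5: 161 + 70 + 189 + 98 + 217 = 735.
Main diagonal: 84 + 126 + 133 + 175 + 217 = 735.
Anti-diagonal: 161 + 147 + 133 + 154 + 140 = 735.
All lines sum to 735.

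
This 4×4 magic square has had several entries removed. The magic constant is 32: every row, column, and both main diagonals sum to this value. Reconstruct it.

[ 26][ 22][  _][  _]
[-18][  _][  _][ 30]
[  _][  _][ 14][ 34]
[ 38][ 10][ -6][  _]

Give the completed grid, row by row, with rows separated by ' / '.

26 22 6 -22 / -18 2 18 30 / -14 -2 14 34 / 38 10 -6 -10

Row 4 must total 32; the given cells sum to 42, so (4,4) = -10.
The remaining cell in column 1 is (3,1) = 32 − 46 = -14.
Column 4: 30 + 34 + (-10) + ? = 32, so (1,4) = -22.
Main diagonal: 26 + 14 + (-10) + ? = 32, so (2,2) = 2.
Row 1 must total 32; the given cells sum to 26, so (1,3) = 6.
From row 2, 32 − (-18 + 2 + 30) gives (2,3) = 18.
Using row 3: -14 + 14 + 34 + ? → (3,2) = 32 − 34 = -2.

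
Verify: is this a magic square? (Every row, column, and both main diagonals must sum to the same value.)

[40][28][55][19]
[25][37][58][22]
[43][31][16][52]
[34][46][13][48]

Row 1: 40 + 28 + 55 + 19 = 142.
Row 2: 25 + 37 + 58 + 22 = 142.
Row 3: 43 + 31 + 16 + 52 = 142.
Row 4: 34 + 46 + 13 + 48 = 141.
Column 1: 40 + 25 + 43 + 34 = 142.
Column 2: 28 + 37 + 31 + 46 = 142.
Column 3: 55 + 58 + 16 + 13 = 142.
Column 4: 19 + 22 + 52 + 48 = 141.
Main diagonal: 40 + 37 + 16 + 48 = 141.
Anti-diagonal: 19 + 58 + 31 + 34 = 142.

No — column 4 sums to 141 but column 3 sums to 142.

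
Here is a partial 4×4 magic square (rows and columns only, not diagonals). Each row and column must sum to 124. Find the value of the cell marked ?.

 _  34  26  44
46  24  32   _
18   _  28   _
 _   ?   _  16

30

Row 1: 34 + 26 + 44 + ? = 124, so (1,1) = 20.
Using row 2: 46 + 24 + 32 + ? → (2,4) = 124 − 102 = 22.
The remaining cell in column 1 is (4,1) = 124 − 84 = 40.
Column 3 must total 124; the given cells sum to 86, so (4,3) = 38.
Column 4: 44 + 22 + 16 + ? = 124, so (3,4) = 42.
Row 3 needs 124; the known cells sum to 88, so (3,2) = 36.
Row 4: 40 + 38 + 16 + ? = 124, so (4,2) = 30.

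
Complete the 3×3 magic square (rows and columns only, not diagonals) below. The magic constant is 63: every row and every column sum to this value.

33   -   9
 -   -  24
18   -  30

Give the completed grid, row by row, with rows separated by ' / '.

33 21 9 / 12 27 24 / 18 15 30

Using row 1: 33 + 9 + ? → (1,2) = 63 − 42 = 21.
From row 3, 63 − (18 + 30) gives (3,2) = 15.
Using column 1: 33 + 18 + ? → (2,1) = 63 − 51 = 12.
The remaining cell in column 2 is (2,2) = 63 − 36 = 27.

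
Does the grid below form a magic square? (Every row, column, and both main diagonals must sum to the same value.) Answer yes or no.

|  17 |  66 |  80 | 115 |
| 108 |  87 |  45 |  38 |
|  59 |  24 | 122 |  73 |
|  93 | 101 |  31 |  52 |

No — column 2 sums to 278 but column 1 sums to 277.

Row 1: 17 + 66 + 80 + 115 = 278.
Row 2: 108 + 87 + 45 + 38 = 278.
Row 3: 59 + 24 + 122 + 73 = 278.
Row 4: 93 + 101 + 31 + 52 = 277.
Column 1: 17 + 108 + 59 + 93 = 277.
Column 2: 66 + 87 + 24 + 101 = 278.
Column 3: 80 + 45 + 122 + 31 = 278.
Column 4: 115 + 38 + 73 + 52 = 278.
Main diagonal: 17 + 87 + 122 + 52 = 278.
Anti-diagonal: 115 + 45 + 24 + 93 = 277.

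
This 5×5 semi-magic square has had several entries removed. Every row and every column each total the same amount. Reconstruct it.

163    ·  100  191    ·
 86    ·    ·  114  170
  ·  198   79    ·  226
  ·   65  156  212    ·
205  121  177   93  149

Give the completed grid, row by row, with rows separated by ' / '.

Row 5 is already complete: 205 + 121 + 177 + 93 + 149 = 745, so that is the magic constant.
Column 3: 100 + 79 + 156 + 177 + ? = 745, so (2,3) = 233.
Using column 4: 191 + 114 + 212 + 93 + ? → (3,4) = 745 − 610 = 135.
Using row 2: 86 + 233 + 114 + 170 + ? → (2,2) = 745 − 603 = 142.
Using row 3: 198 + 79 + 135 + 226 + ? → (3,1) = 745 − 638 = 107.
Column 1 needs 745; the known cells sum to 561, so (4,1) = 184.
The remaining cell in column 2 is (1,2) = 745 − 526 = 219.
The remaining cell in row 1 is (1,5) = 745 − 673 = 72.
Row 4 must total 745; the given cells sum to 617, so (4,5) = 128.

163 219 100 191 72 / 86 142 233 114 170 / 107 198 79 135 226 / 184 65 156 212 128 / 205 121 177 93 149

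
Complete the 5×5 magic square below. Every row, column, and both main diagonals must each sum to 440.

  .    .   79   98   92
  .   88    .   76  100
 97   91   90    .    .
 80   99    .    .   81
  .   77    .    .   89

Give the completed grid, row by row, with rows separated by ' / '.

Column 2 needs 440; the known cells sum to 355, so (1,2) = 85.
Column 5 must total 440; the given cells sum to 362, so (3,5) = 78.
From anti-diagonal, 440 − (92 + 76 + 90 + 99) gives (5,1) = 83.
Row 1: 85 + 79 + 98 + 92 + ? = 440, so (1,1) = 86.
Row 3: 97 + 91 + 90 + 78 + ? = 440, so (3,4) = 84.
From column 1, 440 − (86 + 97 + 80 + 83) gives (2,1) = 94.
Main diagonal needs 440; the known cells sum to 353, so (4,4) = 87.
Using row 2: 94 + 88 + 76 + 100 + ? → (2,3) = 440 − 358 = 82.
Row 4 needs 440; the known cells sum to 347, so (4,3) = 93.
From column 3, 440 − (79 + 82 + 90 + 93) gives (5,3) = 96.
Column 4: 98 + 76 + 84 + 87 + ? = 440, so (5,4) = 95.

86 85 79 98 92 / 94 88 82 76 100 / 97 91 90 84 78 / 80 99 93 87 81 / 83 77 96 95 89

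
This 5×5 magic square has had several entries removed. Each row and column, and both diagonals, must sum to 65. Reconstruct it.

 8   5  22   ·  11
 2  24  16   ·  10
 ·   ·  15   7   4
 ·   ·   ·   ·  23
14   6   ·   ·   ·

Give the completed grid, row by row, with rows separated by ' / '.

Row 1 must total 65; the given cells sum to 46, so (1,4) = 19.
Row 2 must total 65; the given cells sum to 52, so (2,4) = 13.
Column 5: 11 + 10 + 4 + 23 + ? = 65, so (5,5) = 17.
Main diagonal must total 65; the given cells sum to 64, so (4,4) = 1.
Anti-diagonal must total 65; the given cells sum to 53, so (4,2) = 12.
Column 2 needs 65; the known cells sum to 47, so (3,2) = 18.
Column 4 must total 65; the given cells sum to 40, so (5,4) = 25.
Row 3: 18 + 15 + 7 + 4 + ? = 65, so (3,1) = 21.
From row 5, 65 − (14 + 6 + 25 + 17) gives (5,3) = 3.
Column 1 must total 65; the given cells sum to 45, so (4,1) = 20.
Column 3: 22 + 16 + 15 + 3 + ? = 65, so (4,3) = 9.

8 5 22 19 11 / 2 24 16 13 10 / 21 18 15 7 4 / 20 12 9 1 23 / 14 6 3 25 17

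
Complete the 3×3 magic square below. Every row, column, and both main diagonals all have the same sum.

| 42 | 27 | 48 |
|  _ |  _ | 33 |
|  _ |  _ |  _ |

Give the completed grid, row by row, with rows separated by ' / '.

42 27 48 / 45 39 33 / 30 51 36

Row 1 is already complete: 42 + 27 + 48 = 117, so that is the magic constant.
From column 3, 117 − (48 + 33) gives (3,3) = 36.
Main diagonal needs 117; the known cells sum to 78, so (2,2) = 39.
Anti-diagonal: 48 + 39 + ? = 117, so (3,1) = 30.
The remaining cell in row 2 is (2,1) = 117 − 72 = 45.
The remaining cell in row 3 is (3,2) = 117 − 66 = 51.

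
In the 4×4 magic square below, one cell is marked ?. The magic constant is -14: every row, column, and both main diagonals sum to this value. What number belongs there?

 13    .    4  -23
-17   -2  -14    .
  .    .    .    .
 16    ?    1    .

-11

Row 1 must total -14; the given cells sum to -6, so (1,2) = -8.
From row 2, -14 − (-17 + (-2) + (-14)) gives (2,4) = 19.
Column 1: 13 + (-17) + 16 + ? = -14, so (3,1) = -26.
Column 3 needs -14; the known cells sum to -9, so (3,3) = -5.
The remaining cell in main diagonal is (4,4) = -14 − 6 = -20.
Using anti-diagonal: -23 + (-14) + 16 + ? → (3,2) = -14 − (-21) = 7.
From row 3, -14 − (-26 + 7 + (-5)) gives (3,4) = 10.
Using row 4: 16 + 1 + (-20) + ? → (4,2) = -14 − (-3) = -11.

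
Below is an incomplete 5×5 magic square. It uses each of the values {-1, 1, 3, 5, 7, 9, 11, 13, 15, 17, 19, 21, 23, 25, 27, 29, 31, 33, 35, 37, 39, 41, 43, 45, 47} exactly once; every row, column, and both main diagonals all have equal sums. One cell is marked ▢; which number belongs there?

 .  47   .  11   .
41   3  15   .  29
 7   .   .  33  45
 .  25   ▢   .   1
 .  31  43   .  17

The 25 entries sum to 575, so each line sums to 575/5 = 115.
Row 2 must total 115; the given cells sum to 88, so (2,4) = 27.
Using column 2: 47 + 3 + 25 + 31 + ? → (3,2) = 115 − 106 = 9.
From column 5, 115 − (29 + 45 + 1 + 17) gives (1,5) = 23.
From row 3, 115 − (7 + 9 + 33 + 45) gives (3,3) = 21.
Anti-diagonal: 23 + 27 + 21 + 25 + ? = 115, so (5,1) = 19.
Row 5 needs 115; the known cells sum to 110, so (5,4) = 5.
From column 4, 115 − (11 + 27 + 33 + 5) gives (4,4) = 39.
Main diagonal needs 115; the known cells sum to 80, so (1,1) = 35.
The remaining cell in row 1 is (1,3) = 115 − 116 = -1.
Using column 1: 35 + 41 + 7 + 19 + ? → (4,1) = 115 − 102 = 13.
Column 3 needs 115; the known cells sum to 78, so (4,3) = 37.

37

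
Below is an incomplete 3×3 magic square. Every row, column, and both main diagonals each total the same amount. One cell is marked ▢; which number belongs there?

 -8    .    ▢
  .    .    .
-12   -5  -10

Row 3 is complete and sums to -27; that is the magic constant.
Using column 1: -8 + (-12) + ? → (2,1) = -27 − (-20) = -7.
Main diagonal must total -27; the given cells sum to -18, so (2,2) = -9.
Using anti-diagonal: -9 + (-12) + ? → (1,3) = -27 − (-21) = -6.

-6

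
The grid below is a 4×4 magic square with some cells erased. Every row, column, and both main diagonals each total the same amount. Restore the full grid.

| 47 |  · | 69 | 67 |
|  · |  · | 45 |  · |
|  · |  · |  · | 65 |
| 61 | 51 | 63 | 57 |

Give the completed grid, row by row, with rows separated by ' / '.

Row 4 is already complete: 61 + 51 + 63 + 57 = 232, so that is the magic constant.
Row 1 needs 232; the known cells sum to 183, so (1,2) = 49.
Column 3 must total 232; the given cells sum to 177, so (3,3) = 55.
Column 4: 67 + 65 + 57 + ? = 232, so (2,4) = 43.
The remaining cell in main diagonal is (2,2) = 232 − 159 = 73.
Anti-diagonal: 67 + 45 + 61 + ? = 232, so (3,2) = 59.
Row 2 must total 232; the given cells sum to 161, so (2,1) = 71.
The remaining cell in row 3 is (3,1) = 232 − 179 = 53.

47 49 69 67 / 71 73 45 43 / 53 59 55 65 / 61 51 63 57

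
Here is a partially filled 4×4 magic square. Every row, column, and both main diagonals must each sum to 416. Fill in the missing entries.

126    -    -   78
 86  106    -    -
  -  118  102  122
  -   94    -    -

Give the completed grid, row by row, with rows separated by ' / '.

Row 3 needs 416; the known cells sum to 342, so (3,1) = 74.
Using column 1: 126 + 86 + 74 + ? → (4,1) = 416 − 286 = 130.
Using column 2: 106 + 118 + 94 + ? → (1,2) = 416 − 318 = 98.
Main diagonal: 126 + 106 + 102 + ? = 416, so (4,4) = 82.
The remaining cell in anti-diagonal is (2,3) = 416 − 326 = 90.
The remaining cell in row 1 is (1,3) = 416 − 302 = 114.
Using row 2: 86 + 106 + 90 + ? → (2,4) = 416 − 282 = 134.
The remaining cell in row 4 is (4,3) = 416 − 306 = 110.

126 98 114 78 / 86 106 90 134 / 74 118 102 122 / 130 94 110 82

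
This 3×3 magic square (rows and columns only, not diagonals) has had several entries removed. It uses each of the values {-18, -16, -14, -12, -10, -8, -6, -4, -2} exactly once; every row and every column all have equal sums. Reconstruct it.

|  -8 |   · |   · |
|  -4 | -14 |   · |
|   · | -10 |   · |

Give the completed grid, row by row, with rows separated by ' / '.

The 9 entries sum to -90, so each line sums to -90/3 = -30.
From row 2, -30 − (-4 + (-14)) gives (2,3) = -12.
Column 1 must total -30; the given cells sum to -12, so (3,1) = -18.
The remaining cell in column 2 is (1,2) = -30 − (-24) = -6.
Using row 1: -8 + (-6) + ? → (1,3) = -30 − (-14) = -16.
Row 3: -18 + (-10) + ? = -30, so (3,3) = -2.

-8 -6 -16 / -4 -14 -12 / -18 -10 -2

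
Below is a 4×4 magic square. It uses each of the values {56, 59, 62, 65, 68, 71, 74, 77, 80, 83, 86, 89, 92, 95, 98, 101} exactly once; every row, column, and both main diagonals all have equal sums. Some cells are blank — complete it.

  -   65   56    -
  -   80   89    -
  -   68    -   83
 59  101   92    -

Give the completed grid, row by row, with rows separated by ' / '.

95 65 56 98 / 74 80 89 71 / 86 68 77 83 / 59 101 92 62

The 16 entries sum to 1256, so each line sums to 1256/4 = 314.
The remaining cell in row 4 is (4,4) = 314 − 252 = 62.
Column 3: 56 + 89 + 92 + ? = 314, so (3,3) = 77.
From main diagonal, 314 − (80 + 77 + 62) gives (1,1) = 95.
Anti-diagonal: 89 + 68 + 59 + ? = 314, so (1,4) = 98.
Using row 3: 68 + 77 + 83 + ? → (3,1) = 314 − 228 = 86.
Using column 1: 95 + 86 + 59 + ? → (2,1) = 314 − 240 = 74.
The remaining cell in column 4 is (2,4) = 314 − 243 = 71.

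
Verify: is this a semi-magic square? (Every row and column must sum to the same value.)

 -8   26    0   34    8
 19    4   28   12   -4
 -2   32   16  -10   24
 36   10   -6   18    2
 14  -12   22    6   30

Row 1: -8 + 26 + 0 + 34 + 8 = 60.
Row 2: 19 + 4 + 28 + 12 + (-4) = 59.
Row 3: -2 + 32 + 16 + (-10) + 24 = 60.
Row 4: 36 + 10 + (-6) + 18 + 2 = 60.
Row 5: 14 + (-12) + 22 + 6 + 30 = 60.
Column 1: -8 + 19 + (-2) + 36 + 14 = 59.
Column 2: 26 + 4 + 32 + 10 + (-12) = 60.
Column 3: 0 + 28 + 16 + (-6) + 22 = 60.
Column 4: 34 + 12 + (-10) + 18 + 6 = 60.
Column 5: 8 + (-4) + 24 + 2 + 30 = 60.

No — column 4 sums to 60 but row 2 sums to 59.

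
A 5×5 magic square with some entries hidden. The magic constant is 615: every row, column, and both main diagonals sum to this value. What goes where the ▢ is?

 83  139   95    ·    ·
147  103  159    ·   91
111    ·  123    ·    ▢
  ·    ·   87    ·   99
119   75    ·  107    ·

Using row 2: 147 + 103 + 159 + 91 + ? → (2,4) = 615 − 500 = 115.
Column 1 must total 615; the given cells sum to 460, so (4,1) = 155.
The remaining cell in column 3 is (5,3) = 615 − 464 = 151.
Row 5: 119 + 75 + 151 + 107 + ? = 615, so (5,5) = 163.
The remaining cell in main diagonal is (4,4) = 615 − 472 = 143.
Row 4 needs 615; the known cells sum to 484, so (4,2) = 131.
Using column 2: 139 + 103 + 131 + 75 + ? → (3,2) = 615 − 448 = 167.
The remaining cell in anti-diagonal is (1,5) = 615 − 488 = 127.
The remaining cell in row 1 is (1,4) = 615 − 444 = 171.
Column 4 must total 615; the given cells sum to 536, so (3,4) = 79.
The remaining cell in column 5 is (3,5) = 615 − 480 = 135.

135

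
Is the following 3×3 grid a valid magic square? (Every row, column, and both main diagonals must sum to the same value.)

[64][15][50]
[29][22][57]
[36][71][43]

No — row 3 sums to 150 but row 2 sums to 108.

Row 1: 64 + 15 + 50 = 129.
Row 2: 29 + 22 + 57 = 108.
Row 3: 36 + 71 + 43 = 150.
Column 1: 64 + 29 + 36 = 129.
Column 2: 15 + 22 + 71 = 108.
Column 3: 50 + 57 + 43 = 150.
Main diagonal: 64 + 22 + 43 = 129.
Anti-diagonal: 50 + 22 + 36 = 108.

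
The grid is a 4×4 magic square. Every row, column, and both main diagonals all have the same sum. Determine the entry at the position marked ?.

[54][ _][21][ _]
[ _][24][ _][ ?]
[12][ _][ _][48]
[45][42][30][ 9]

Row 4 is complete and sums to 126; that is the magic constant.
From column 1, 126 − (54 + 12 + 45) gives (2,1) = 15.
Main diagonal needs 126; the known cells sum to 87, so (3,3) = 39.
From row 3, 126 − (12 + 39 + 48) gives (3,2) = 27.
The remaining cell in column 2 is (1,2) = 126 − 93 = 33.
Using column 3: 21 + 39 + 30 + ? → (2,3) = 126 − 90 = 36.
From anti-diagonal, 126 − (36 + 27 + 45) gives (1,4) = 18.
From row 2, 126 − (15 + 24 + 36) gives (2,4) = 51.

51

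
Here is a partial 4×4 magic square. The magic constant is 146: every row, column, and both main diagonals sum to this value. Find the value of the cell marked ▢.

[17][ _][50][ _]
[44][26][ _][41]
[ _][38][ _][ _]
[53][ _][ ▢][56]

14

Row 2 must total 146; the given cells sum to 111, so (2,3) = 35.
The remaining cell in column 1 is (3,1) = 146 − 114 = 32.
Using main diagonal: 17 + 26 + 56 + ? → (3,3) = 146 − 99 = 47.
Anti-diagonal needs 146; the known cells sum to 126, so (1,4) = 20.
The remaining cell in row 1 is (1,2) = 146 − 87 = 59.
The remaining cell in row 3 is (3,4) = 146 − 117 = 29.
Column 2: 59 + 26 + 38 + ? = 146, so (4,2) = 23.
Column 3 must total 146; the given cells sum to 132, so (4,3) = 14.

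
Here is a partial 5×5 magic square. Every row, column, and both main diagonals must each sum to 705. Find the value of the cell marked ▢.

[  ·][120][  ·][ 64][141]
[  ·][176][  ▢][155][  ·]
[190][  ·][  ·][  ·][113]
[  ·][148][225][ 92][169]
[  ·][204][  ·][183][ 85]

78

From row 4, 705 − (148 + 225 + 92 + 169) gives (4,1) = 71.
The remaining cell in column 2 is (3,2) = 705 − 648 = 57.
The remaining cell in column 4 is (3,4) = 705 − 494 = 211.
Column 5: 141 + 113 + 169 + 85 + ? = 705, so (2,5) = 197.
The remaining cell in row 3 is (3,3) = 705 − 571 = 134.
Using main diagonal: 176 + 134 + 92 + 85 + ? → (1,1) = 705 − 487 = 218.
Anti-diagonal needs 705; the known cells sum to 578, so (5,1) = 127.
Row 1 needs 705; the known cells sum to 543, so (1,3) = 162.
Row 5 needs 705; the known cells sum to 599, so (5,3) = 106.
The remaining cell in column 1 is (2,1) = 705 − 606 = 99.
Using column 3: 162 + 134 + 225 + 106 + ? → (2,3) = 705 − 627 = 78.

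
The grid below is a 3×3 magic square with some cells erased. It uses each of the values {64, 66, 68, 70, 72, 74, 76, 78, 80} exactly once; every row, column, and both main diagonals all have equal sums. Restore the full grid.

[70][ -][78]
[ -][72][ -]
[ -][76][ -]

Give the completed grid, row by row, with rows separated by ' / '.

70 68 78 / 80 72 64 / 66 76 74

The 9 entries sum to 648, so each line sums to 648/3 = 216.
Using row 1: 70 + 78 + ? → (1,2) = 216 − 148 = 68.
The remaining cell in main diagonal is (3,3) = 216 − 142 = 74.
The remaining cell in anti-diagonal is (3,1) = 216 − 150 = 66.
Column 1: 70 + 66 + ? = 216, so (2,1) = 80.
Column 3 must total 216; the given cells sum to 152, so (2,3) = 64.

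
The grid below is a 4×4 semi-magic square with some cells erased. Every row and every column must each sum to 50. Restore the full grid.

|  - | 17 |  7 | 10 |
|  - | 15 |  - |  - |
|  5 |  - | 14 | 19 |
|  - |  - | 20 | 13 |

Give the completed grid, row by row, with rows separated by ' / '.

Row 1 must total 50; the given cells sum to 34, so (1,1) = 16.
From row 3, 50 − (5 + 14 + 19) gives (3,2) = 12.
Column 2: 17 + 15 + 12 + ? = 50, so (4,2) = 6.
The remaining cell in column 3 is (2,3) = 50 − 41 = 9.
Column 4 must total 50; the given cells sum to 42, so (2,4) = 8.
From row 2, 50 − (15 + 9 + 8) gives (2,1) = 18.
From row 4, 50 − (6 + 20 + 13) gives (4,1) = 11.

16 17 7 10 / 18 15 9 8 / 5 12 14 19 / 11 6 20 13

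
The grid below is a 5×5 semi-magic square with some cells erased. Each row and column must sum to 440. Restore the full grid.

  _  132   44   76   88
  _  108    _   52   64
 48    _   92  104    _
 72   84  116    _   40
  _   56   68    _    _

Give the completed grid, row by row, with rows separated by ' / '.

Row 1 must total 440; the given cells sum to 340, so (1,1) = 100.
The remaining cell in row 4 is (4,4) = 440 − 312 = 128.
Using column 2: 132 + 108 + 84 + 56 + ? → (3,2) = 440 − 380 = 60.
Column 3: 44 + 92 + 116 + 68 + ? = 440, so (2,3) = 120.
From column 4, 440 − (76 + 52 + 104 + 128) gives (5,4) = 80.
Using row 2: 108 + 120 + 52 + 64 + ? → (2,1) = 440 − 344 = 96.
The remaining cell in row 3 is (3,5) = 440 − 304 = 136.
Using column 1: 100 + 96 + 48 + 72 + ? → (5,1) = 440 − 316 = 124.
From column 5, 440 − (88 + 64 + 136 + 40) gives (5,5) = 112.

100 132 44 76 88 / 96 108 120 52 64 / 48 60 92 104 136 / 72 84 116 128 40 / 124 56 68 80 112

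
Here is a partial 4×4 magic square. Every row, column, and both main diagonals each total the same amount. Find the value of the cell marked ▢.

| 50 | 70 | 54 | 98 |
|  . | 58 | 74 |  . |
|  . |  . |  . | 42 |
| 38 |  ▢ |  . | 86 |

82

Row 1 is complete and sums to 272; that is the magic constant.
From column 4, 272 − (98 + 42 + 86) gives (2,4) = 46.
The remaining cell in main diagonal is (3,3) = 272 − 194 = 78.
Anti-diagonal: 98 + 74 + 38 + ? = 272, so (3,2) = 62.
Row 2 needs 272; the known cells sum to 178, so (2,1) = 94.
Row 3: 62 + 78 + 42 + ? = 272, so (3,1) = 90.
Column 2 needs 272; the known cells sum to 190, so (4,2) = 82.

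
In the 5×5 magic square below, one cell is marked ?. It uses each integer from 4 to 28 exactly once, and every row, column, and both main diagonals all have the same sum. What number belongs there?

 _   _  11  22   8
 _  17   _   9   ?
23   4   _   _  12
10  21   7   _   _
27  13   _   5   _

20

The entries are 4 through 28, which sum to 400, so each line sums to 400/5 = 80.
From column 2, 80 − (17 + 4 + 21 + 13) gives (1,2) = 25.
From anti-diagonal, 80 − (8 + 9 + 21 + 27) gives (3,3) = 15.
Row 1: 25 + 11 + 22 + 8 + ? = 80, so (1,1) = 14.
Row 3: 23 + 4 + 15 + 12 + ? = 80, so (3,4) = 26.
Column 1: 14 + 23 + 10 + 27 + ? = 80, so (2,1) = 6.
Column 4: 22 + 9 + 26 + 5 + ? = 80, so (4,4) = 18.
The remaining cell in main diagonal is (5,5) = 80 − 64 = 16.
From row 4, 80 − (10 + 21 + 7 + 18) gives (4,5) = 24.
From row 5, 80 − (27 + 13 + 5 + 16) gives (5,3) = 19.
Using column 3: 11 + 15 + 7 + 19 + ? → (2,3) = 80 − 52 = 28.
Column 5: 8 + 12 + 24 + 16 + ? = 80, so (2,5) = 20.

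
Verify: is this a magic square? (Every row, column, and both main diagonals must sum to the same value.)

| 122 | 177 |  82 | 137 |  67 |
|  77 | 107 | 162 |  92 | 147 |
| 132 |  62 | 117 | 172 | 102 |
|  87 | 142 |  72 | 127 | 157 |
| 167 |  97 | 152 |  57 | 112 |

Row 1: 122 + 177 + 82 + 137 + 67 = 585.
Row 2: 77 + 107 + 162 + 92 + 147 = 585.
Row 3: 132 + 62 + 117 + 172 + 102 = 585.
Row 4: 87 + 142 + 72 + 127 + 157 = 585.
Row 5: 167 + 97 + 152 + 57 + 112 = 585.
Column 1: 122 + 77 + 132 + 87 + 167 = 585.
Column 2: 177 + 107 + 62 + 142 + 97 = 585.
Column 3: 82 + 162 + 117 + 72 + 152 = 585.
Column 4: 137 + 92 + 172 + 127 + 57 = 585.
Column 5: 67 + 147 + 102 + 157 + 112 = 585.
Main diagonal: 122 + 107 + 117 + 127 + 112 = 585.
Anti-diagonal: 67 + 92 + 117 + 142 + 167 = 585.
All lines sum to 585.

Yes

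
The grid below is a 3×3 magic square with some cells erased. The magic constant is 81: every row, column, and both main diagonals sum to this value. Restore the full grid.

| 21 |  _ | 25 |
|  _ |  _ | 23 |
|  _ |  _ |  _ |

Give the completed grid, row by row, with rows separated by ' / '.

21 35 25 / 31 27 23 / 29 19 33

Row 1: 21 + 25 + ? = 81, so (1,2) = 35.
From column 3, 81 − (25 + 23) gives (3,3) = 33.
The remaining cell in main diagonal is (2,2) = 81 − 54 = 27.
Using anti-diagonal: 25 + 27 + ? → (3,1) = 81 − 52 = 29.
Using row 2: 27 + 23 + ? → (2,1) = 81 − 50 = 31.
Using row 3: 29 + 33 + ? → (3,2) = 81 − 62 = 19.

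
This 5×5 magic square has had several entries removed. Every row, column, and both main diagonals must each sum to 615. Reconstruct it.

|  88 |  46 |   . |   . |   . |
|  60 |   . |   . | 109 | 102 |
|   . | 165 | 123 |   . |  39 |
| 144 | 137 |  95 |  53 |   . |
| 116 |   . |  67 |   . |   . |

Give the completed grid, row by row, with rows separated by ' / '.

88 46 179 172 130 / 60 193 151 109 102 / 207 165 123 81 39 / 144 137 95 53 186 / 116 74 67 200 158

Using row 4: 144 + 137 + 95 + 53 + ? → (4,5) = 615 − 429 = 186.
The remaining cell in column 1 is (3,1) = 615 − 408 = 207.
Anti-diagonal must total 615; the given cells sum to 485, so (1,5) = 130.
From row 3, 615 − (207 + 165 + 123 + 39) gives (3,4) = 81.
Column 5: 130 + 102 + 39 + 186 + ? = 615, so (5,5) = 158.
Main diagonal needs 615; the known cells sum to 422, so (2,2) = 193.
Row 2: 60 + 193 + 109 + 102 + ? = 615, so (2,3) = 151.
Column 2 needs 615; the known cells sum to 541, so (5,2) = 74.
Column 3 must total 615; the given cells sum to 436, so (1,3) = 179.
Row 1 must total 615; the given cells sum to 443, so (1,4) = 172.
Row 5 must total 615; the given cells sum to 415, so (5,4) = 200.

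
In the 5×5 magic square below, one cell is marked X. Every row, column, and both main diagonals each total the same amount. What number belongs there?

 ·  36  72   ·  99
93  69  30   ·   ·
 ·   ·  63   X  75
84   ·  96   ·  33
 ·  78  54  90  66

39

Column 3 is complete and sums to 315; that is the magic constant.
Row 5 must total 315; the given cells sum to 288, so (5,1) = 27.
From column 5, 315 − (99 + 75 + 33 + 66) gives (2,5) = 42.
Row 2 must total 315; the given cells sum to 234, so (2,4) = 81.
Anti-diagonal needs 315; the known cells sum to 270, so (4,2) = 45.
Using row 4: 84 + 45 + 96 + 33 + ? → (4,4) = 315 − 258 = 57.
From column 2, 315 − (36 + 69 + 45 + 78) gives (3,2) = 87.
Main diagonal must total 315; the given cells sum to 255, so (1,1) = 60.
From row 1, 315 − (60 + 36 + 72 + 99) gives (1,4) = 48.
Column 1 needs 315; the known cells sum to 264, so (3,1) = 51.
Using column 4: 48 + 81 + 57 + 90 + ? → (3,4) = 315 − 276 = 39.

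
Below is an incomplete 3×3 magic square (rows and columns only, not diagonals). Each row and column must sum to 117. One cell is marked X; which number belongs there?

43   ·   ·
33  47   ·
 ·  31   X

Row 2: 33 + 47 + ? = 117, so (2,3) = 37.
From column 1, 117 − (43 + 33) gives (3,1) = 41.
From column 2, 117 − (47 + 31) gives (1,2) = 39.
The remaining cell in row 1 is (1,3) = 117 − 82 = 35.
The remaining cell in row 3 is (3,3) = 117 − 72 = 45.

45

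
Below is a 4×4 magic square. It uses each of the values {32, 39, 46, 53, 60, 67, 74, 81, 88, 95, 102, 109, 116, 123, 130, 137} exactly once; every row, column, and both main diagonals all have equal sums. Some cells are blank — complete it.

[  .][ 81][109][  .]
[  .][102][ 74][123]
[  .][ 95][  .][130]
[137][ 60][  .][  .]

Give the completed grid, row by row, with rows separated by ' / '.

The 16 entries sum to 1352, so each line sums to 1352/4 = 338.
Row 2 needs 338; the known cells sum to 299, so (2,1) = 39.
Anti-diagonal must total 338; the given cells sum to 306, so (1,4) = 32.
The remaining cell in row 1 is (1,1) = 338 − 222 = 116.
From column 1, 338 − (116 + 39 + 137) gives (3,1) = 46.
Column 4 must total 338; the given cells sum to 285, so (4,4) = 53.
Main diagonal: 116 + 102 + 53 + ? = 338, so (3,3) = 67.
Row 4: 137 + 60 + 53 + ? = 338, so (4,3) = 88.

116 81 109 32 / 39 102 74 123 / 46 95 67 130 / 137 60 88 53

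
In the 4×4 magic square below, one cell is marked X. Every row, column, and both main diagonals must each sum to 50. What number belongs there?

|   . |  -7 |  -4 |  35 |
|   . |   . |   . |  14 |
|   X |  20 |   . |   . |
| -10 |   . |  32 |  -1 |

11

The remaining cell in row 1 is (1,1) = 50 − 24 = 26.
Row 4: -10 + 32 + (-1) + ? = 50, so (4,2) = 29.
Column 2 needs 50; the known cells sum to 42, so (2,2) = 8.
Column 4 needs 50; the known cells sum to 48, so (3,4) = 2.
From main diagonal, 50 − (26 + 8 + (-1)) gives (3,3) = 17.
Anti-diagonal needs 50; the known cells sum to 45, so (2,3) = 5.
Row 2 must total 50; the given cells sum to 27, so (2,1) = 23.
Using row 3: 20 + 17 + 2 + ? → (3,1) = 50 − 39 = 11.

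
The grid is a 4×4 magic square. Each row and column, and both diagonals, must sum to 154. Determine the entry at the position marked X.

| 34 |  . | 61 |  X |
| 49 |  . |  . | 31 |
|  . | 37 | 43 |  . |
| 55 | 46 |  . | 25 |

40

From row 4, 154 − (55 + 46 + 25) gives (4,3) = 28.
The remaining cell in column 1 is (3,1) = 154 − 138 = 16.
Column 3 must total 154; the given cells sum to 132, so (2,3) = 22.
Main diagonal must total 154; the given cells sum to 102, so (2,2) = 52.
Anti-diagonal must total 154; the given cells sum to 114, so (1,4) = 40.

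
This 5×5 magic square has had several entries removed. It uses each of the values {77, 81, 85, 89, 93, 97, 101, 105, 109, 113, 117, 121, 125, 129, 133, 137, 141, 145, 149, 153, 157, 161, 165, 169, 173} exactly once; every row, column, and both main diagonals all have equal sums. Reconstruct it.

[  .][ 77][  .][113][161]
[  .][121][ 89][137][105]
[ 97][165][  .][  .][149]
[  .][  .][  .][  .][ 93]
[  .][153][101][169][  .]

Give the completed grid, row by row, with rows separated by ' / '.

129 77 145 113 161 / 173 121 89 137 105 / 97 165 133 81 149 / 141 109 157 125 93 / 85 153 101 169 117

The 25 entries sum to 3125, so each line sums to 3125/5 = 625.
Row 2 must total 625; the given cells sum to 452, so (2,1) = 173.
Column 2: 77 + 121 + 165 + 153 + ? = 625, so (4,2) = 109.
Column 5 must total 625; the given cells sum to 508, so (5,5) = 117.
Row 5: 153 + 101 + 169 + 117 + ? = 625, so (5,1) = 85.
Anti-diagonal: 161 + 137 + 109 + 85 + ? = 625, so (3,3) = 133.
Row 3 must total 625; the given cells sum to 544, so (3,4) = 81.
Column 4: 113 + 137 + 81 + 169 + ? = 625, so (4,4) = 125.
Main diagonal must total 625; the given cells sum to 496, so (1,1) = 129.
From row 1, 625 − (129 + 77 + 113 + 161) gives (1,3) = 145.
Column 1 must total 625; the given cells sum to 484, so (4,1) = 141.
Using column 3: 145 + 89 + 133 + 101 + ? → (4,3) = 625 − 468 = 157.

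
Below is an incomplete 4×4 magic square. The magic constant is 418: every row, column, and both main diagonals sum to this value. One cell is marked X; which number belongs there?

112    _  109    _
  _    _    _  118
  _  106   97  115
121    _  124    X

82

Row 3 needs 418; the known cells sum to 318, so (3,1) = 100.
The remaining cell in column 1 is (2,1) = 418 − 333 = 85.
Column 3 needs 418; the known cells sum to 330, so (2,3) = 88.
Anti-diagonal must total 418; the given cells sum to 315, so (1,4) = 103.
Using row 1: 112 + 109 + 103 + ? → (1,2) = 418 − 324 = 94.
Row 2: 85 + 88 + 118 + ? = 418, so (2,2) = 127.
Column 2 needs 418; the known cells sum to 327, so (4,2) = 91.
Column 4 needs 418; the known cells sum to 336, so (4,4) = 82.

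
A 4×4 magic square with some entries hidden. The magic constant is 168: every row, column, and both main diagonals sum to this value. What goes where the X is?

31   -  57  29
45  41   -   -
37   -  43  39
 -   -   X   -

Row 1: 31 + 57 + 29 + ? = 168, so (1,2) = 51.
Row 3 needs 168; the known cells sum to 119, so (3,2) = 49.
Using column 1: 31 + 45 + 37 + ? → (4,1) = 168 − 113 = 55.
Column 2: 51 + 41 + 49 + ? = 168, so (4,2) = 27.
Main diagonal must total 168; the given cells sum to 115, so (4,4) = 53.
From anti-diagonal, 168 − (29 + 49 + 55) gives (2,3) = 35.
Row 2 must total 168; the given cells sum to 121, so (2,4) = 47.
Using row 4: 55 + 27 + 53 + ? → (4,3) = 168 − 135 = 33.

33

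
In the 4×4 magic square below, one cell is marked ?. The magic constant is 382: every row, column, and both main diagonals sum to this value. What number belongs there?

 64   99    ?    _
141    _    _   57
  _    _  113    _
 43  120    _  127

Using row 4: 43 + 120 + 127 + ? → (4,3) = 382 − 290 = 92.
Column 1 needs 382; the known cells sum to 248, so (3,1) = 134.
From main diagonal, 382 − (64 + 113 + 127) gives (2,2) = 78.
From row 2, 382 − (141 + 78 + 57) gives (2,3) = 106.
The remaining cell in column 2 is (3,2) = 382 − 297 = 85.
The remaining cell in column 3 is (1,3) = 382 − 311 = 71.

71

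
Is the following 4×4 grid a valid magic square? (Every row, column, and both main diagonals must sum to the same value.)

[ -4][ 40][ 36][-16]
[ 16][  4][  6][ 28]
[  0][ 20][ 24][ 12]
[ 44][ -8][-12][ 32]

No — main diagonal sums to 56 but anti-diagonal sums to 54.

Row 1: -4 + 40 + 36 + (-16) = 56.
Row 2: 16 + 4 + 6 + 28 = 54.
Row 3: 0 + 20 + 24 + 12 = 56.
Row 4: 44 + (-8) + (-12) + 32 = 56.
Column 1: -4 + 16 + 0 + 44 = 56.
Column 2: 40 + 4 + 20 + (-8) = 56.
Column 3: 36 + 6 + 24 + (-12) = 54.
Column 4: -16 + 28 + 12 + 32 = 56.
Main diagonal: -4 + 4 + 24 + 32 = 56.
Anti-diagonal: -16 + 6 + 20 + 44 = 54.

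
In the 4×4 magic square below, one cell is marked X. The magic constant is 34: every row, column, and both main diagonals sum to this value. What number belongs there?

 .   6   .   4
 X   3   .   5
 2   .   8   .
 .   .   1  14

The remaining cell in column 4 is (3,4) = 34 − 23 = 11.
Using main diagonal: 3 + 8 + 14 + ? → (1,1) = 34 − 25 = 9.
The remaining cell in row 1 is (1,3) = 34 − 19 = 15.
Using row 3: 2 + 8 + 11 + ? → (3,2) = 34 − 21 = 13.
Column 2 needs 34; the known cells sum to 22, so (4,2) = 12.
Using column 3: 15 + 8 + 1 + ? → (2,3) = 34 − 24 = 10.
The remaining cell in anti-diagonal is (4,1) = 34 − 27 = 7.
Row 2: 3 + 10 + 5 + ? = 34, so (2,1) = 16.

16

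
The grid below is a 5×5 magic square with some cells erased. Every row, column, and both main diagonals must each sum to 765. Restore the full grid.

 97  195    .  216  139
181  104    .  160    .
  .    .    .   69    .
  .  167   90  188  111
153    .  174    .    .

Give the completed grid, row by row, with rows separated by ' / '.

Row 1 must total 765; the given cells sum to 647, so (1,3) = 118.
The remaining cell in row 4 is (4,1) = 765 − 556 = 209.
Column 1 needs 765; the known cells sum to 640, so (3,1) = 125.
The remaining cell in column 4 is (5,4) = 765 − 633 = 132.
Anti-diagonal needs 765; the known cells sum to 619, so (3,3) = 146.
Column 3 must total 765; the given cells sum to 528, so (2,3) = 237.
From main diagonal, 765 − (97 + 104 + 146 + 188) gives (5,5) = 230.
The remaining cell in row 2 is (2,5) = 765 − 682 = 83.
From row 5, 765 − (153 + 174 + 132 + 230) gives (5,2) = 76.
From column 2, 765 − (195 + 104 + 167 + 76) gives (3,2) = 223.
Using column 5: 139 + 83 + 111 + 230 + ? → (3,5) = 765 − 563 = 202.

97 195 118 216 139 / 181 104 237 160 83 / 125 223 146 69 202 / 209 167 90 188 111 / 153 76 174 132 230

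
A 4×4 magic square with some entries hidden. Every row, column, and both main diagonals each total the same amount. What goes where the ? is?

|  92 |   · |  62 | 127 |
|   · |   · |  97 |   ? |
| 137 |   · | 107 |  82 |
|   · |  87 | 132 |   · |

Column 3 is complete and sums to 398; that is the magic constant.
From row 1, 398 − (92 + 62 + 127) gives (1,2) = 117.
Using row 3: 137 + 107 + 82 + ? → (3,2) = 398 − 326 = 72.
Column 2 must total 398; the given cells sum to 276, so (2,2) = 122.
The remaining cell in main diagonal is (4,4) = 398 − 321 = 77.
Anti-diagonal must total 398; the given cells sum to 296, so (4,1) = 102.
Using column 1: 92 + 137 + 102 + ? → (2,1) = 398 − 331 = 67.
Column 4: 127 + 82 + 77 + ? = 398, so (2,4) = 112.

112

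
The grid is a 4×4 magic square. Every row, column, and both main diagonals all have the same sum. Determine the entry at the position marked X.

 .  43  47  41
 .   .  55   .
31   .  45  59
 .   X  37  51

57

Column 3 is complete and sums to 184; that is the magic constant.
From row 1, 184 − (43 + 47 + 41) gives (1,1) = 53.
Using row 3: 31 + 45 + 59 + ? → (3,2) = 184 − 135 = 49.
Column 4 needs 184; the known cells sum to 151, so (2,4) = 33.
Main diagonal must total 184; the given cells sum to 149, so (2,2) = 35.
Using anti-diagonal: 41 + 55 + 49 + ? → (4,1) = 184 − 145 = 39.
Row 2 must total 184; the given cells sum to 123, so (2,1) = 61.
From row 4, 184 − (39 + 37 + 51) gives (4,2) = 57.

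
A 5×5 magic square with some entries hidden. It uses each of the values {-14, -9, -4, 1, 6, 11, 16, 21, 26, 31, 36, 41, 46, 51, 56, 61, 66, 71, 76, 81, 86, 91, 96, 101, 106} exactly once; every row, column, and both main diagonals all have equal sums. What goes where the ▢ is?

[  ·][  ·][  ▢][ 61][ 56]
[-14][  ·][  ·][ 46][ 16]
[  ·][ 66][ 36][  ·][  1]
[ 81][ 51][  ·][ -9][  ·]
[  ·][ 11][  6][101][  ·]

The 25 entries sum to 1150, so each line sums to 1150/5 = 230.
From column 4, 230 − (61 + 46 + (-9) + 101) gives (3,4) = 31.
Anti-diagonal needs 230; the known cells sum to 189, so (5,1) = 41.
Row 3 must total 230; the given cells sum to 134, so (3,1) = 96.
Row 5: 41 + 11 + 6 + 101 + ? = 230, so (5,5) = 71.
Using column 1: -14 + 96 + 81 + 41 + ? → (1,1) = 230 − 204 = 26.
From column 5, 230 − (56 + 16 + 1 + 71) gives (4,5) = 86.
Main diagonal needs 230; the known cells sum to 124, so (2,2) = 106.
Row 2 must total 230; the given cells sum to 154, so (2,3) = 76.
Using row 4: 81 + 51 + (-9) + 86 + ? → (4,3) = 230 − 209 = 21.
Column 2 must total 230; the given cells sum to 234, so (1,2) = -4.
Column 3 must total 230; the given cells sum to 139, so (1,3) = 91.

91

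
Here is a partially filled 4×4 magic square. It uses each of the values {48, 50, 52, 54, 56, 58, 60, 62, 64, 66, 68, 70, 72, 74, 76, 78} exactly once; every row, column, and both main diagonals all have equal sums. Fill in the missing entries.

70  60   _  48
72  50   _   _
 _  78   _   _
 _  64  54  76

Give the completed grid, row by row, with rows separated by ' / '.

70 60 74 48 / 72 50 68 62 / 52 78 56 66 / 58 64 54 76

The 16 entries sum to 1008, so each line sums to 1008/4 = 252.
From row 1, 252 − (70 + 60 + 48) gives (1,3) = 74.
The remaining cell in row 4 is (4,1) = 252 − 194 = 58.
Column 1 must total 252; the given cells sum to 200, so (3,1) = 52.
Main diagonal must total 252; the given cells sum to 196, so (3,3) = 56.
The remaining cell in anti-diagonal is (2,3) = 252 − 184 = 68.
Row 2 must total 252; the given cells sum to 190, so (2,4) = 62.
Row 3 must total 252; the given cells sum to 186, so (3,4) = 66.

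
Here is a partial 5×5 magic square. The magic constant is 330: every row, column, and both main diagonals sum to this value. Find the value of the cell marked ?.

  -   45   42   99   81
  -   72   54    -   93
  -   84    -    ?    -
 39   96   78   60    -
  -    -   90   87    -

48

From row 1, 330 − (45 + 42 + 99 + 81) gives (1,1) = 63.
Using row 4: 39 + 96 + 78 + 60 + ? → (4,5) = 330 − 273 = 57.
Column 2 must total 330; the given cells sum to 297, so (5,2) = 33.
Column 3 needs 330; the known cells sum to 264, so (3,3) = 66.
From main diagonal, 330 − (63 + 72 + 66 + 60) gives (5,5) = 69.
Row 5: 33 + 90 + 87 + 69 + ? = 330, so (5,1) = 51.
Column 5: 81 + 93 + 57 + 69 + ? = 330, so (3,5) = 30.
Anti-diagonal needs 330; the known cells sum to 294, so (2,4) = 36.
From row 2, 330 − (72 + 54 + 36 + 93) gives (2,1) = 75.
Using column 1: 63 + 75 + 39 + 51 + ? → (3,1) = 330 − 228 = 102.
Column 4 needs 330; the known cells sum to 282, so (3,4) = 48.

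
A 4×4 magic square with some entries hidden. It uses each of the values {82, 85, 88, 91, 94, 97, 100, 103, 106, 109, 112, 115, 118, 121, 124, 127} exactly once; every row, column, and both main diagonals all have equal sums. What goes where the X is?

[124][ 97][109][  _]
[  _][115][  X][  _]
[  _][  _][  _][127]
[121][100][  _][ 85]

103

The 16 entries sum to 1672, so each line sums to 1672/4 = 418.
The remaining cell in row 1 is (1,4) = 418 − 330 = 88.
Row 4 must total 418; the given cells sum to 306, so (4,3) = 112.
Column 2 needs 418; the known cells sum to 312, so (3,2) = 106.
From column 4, 418 − (88 + 127 + 85) gives (2,4) = 118.
From main diagonal, 418 − (124 + 115 + 85) gives (3,3) = 94.
Anti-diagonal must total 418; the given cells sum to 315, so (2,3) = 103.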